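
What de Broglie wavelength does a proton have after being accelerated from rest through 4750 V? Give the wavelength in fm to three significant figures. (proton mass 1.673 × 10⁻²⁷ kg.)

KE = eV = 1.602 × 10⁻¹⁹ × 4750 = 7.610 × 10⁻¹⁶ J.
p = √(2mKE) = √(2 × 1.673 × 10⁻²⁷ × 7.610 × 10⁻¹⁶) = 1.596 × 10⁻²¹ kg·m/s.
λ = h/p = 6.626 × 10⁻³⁴ / 1.596 × 10⁻²¹ = 4.15 × 10⁻¹³ m = 415 fm.

λ = 415 fm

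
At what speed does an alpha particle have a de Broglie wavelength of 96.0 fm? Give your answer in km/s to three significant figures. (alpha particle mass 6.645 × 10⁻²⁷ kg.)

v = 1040 km/s

p = h/λ = 6.626 × 10⁻³⁴ / 9.600 × 10⁻¹⁴ = 6.902 × 10⁻²¹ kg·m/s.
v = p/m = 6.902 × 10⁻²¹ / 6.645 × 10⁻²⁷ = 1.04 × 10⁶ m/s = 1040 km/s.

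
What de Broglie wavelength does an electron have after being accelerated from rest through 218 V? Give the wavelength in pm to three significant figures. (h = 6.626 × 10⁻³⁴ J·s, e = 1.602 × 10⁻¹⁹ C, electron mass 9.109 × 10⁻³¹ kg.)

KE = eV = 1.602 × 10⁻¹⁹ × 218.0 = 3.492 × 10⁻¹⁷ J.
p = √(2mKE) = √(2 × 9.109 × 10⁻³¹ × 3.492 × 10⁻¹⁷) = 7.976 × 10⁻²⁴ kg·m/s.
λ = h/p = 6.626 × 10⁻³⁴ / 7.976 × 10⁻²⁴ = 8.31 × 10⁻¹¹ m = 83.1 pm.

λ = 83.1 pm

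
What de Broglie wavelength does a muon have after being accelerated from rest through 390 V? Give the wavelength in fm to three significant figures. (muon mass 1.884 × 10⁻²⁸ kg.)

KE = eV = 1.602 × 10⁻¹⁹ × 390.0 = 6.248 × 10⁻¹⁷ J.
p = √(2mKE) = √(2 × 1.884 × 10⁻²⁸ × 6.248 × 10⁻¹⁷) = 1.534 × 10⁻²² kg·m/s.
λ = h/p = 6.626 × 10⁻³⁴ / 1.534 × 10⁻²² = 4.32 × 10⁻¹² m = 4320 fm.

λ = 4320 fm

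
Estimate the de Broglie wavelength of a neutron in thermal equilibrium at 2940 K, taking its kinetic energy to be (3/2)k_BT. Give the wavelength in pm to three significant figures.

λ = 46.4 pm

KE = (3/2)k_BT = 1.5 × 1.381 × 10⁻²³ × 2940 = 6.090 × 10⁻²⁰ J.
p = √(2mKE) = √(2 × 1.675 × 10⁻²⁷ × 6.090 × 10⁻²⁰) = 1.428 × 10⁻²³ kg·m/s.
λ = h/p = 4.64 × 10⁻¹¹ m = 46.4 pm.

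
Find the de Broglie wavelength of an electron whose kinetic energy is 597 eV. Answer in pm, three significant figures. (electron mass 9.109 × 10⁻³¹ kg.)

λ = 50.2 pm

KE = 597 eV = 9.564 × 10⁻¹⁷ J.
p = √(2mKE) = √(2 × 9.109 × 10⁻³¹ × 9.564 × 10⁻¹⁷) = 1.320 × 10⁻²³ kg·m/s.
λ = h/p = 6.626 × 10⁻³⁴ / 1.320 × 10⁻²³ = 5.02 × 10⁻¹¹ m = 50.2 pm.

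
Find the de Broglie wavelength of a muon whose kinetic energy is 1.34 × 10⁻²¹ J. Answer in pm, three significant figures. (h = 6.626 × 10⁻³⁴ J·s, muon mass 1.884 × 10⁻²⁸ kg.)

λ = 932 pm

p = √(2mKE) = √(2 × 1.884 × 10⁻²⁸ × 1.340 × 10⁻²¹) = 7.106 × 10⁻²⁵ kg·m/s.
λ = h/p = 6.626 × 10⁻³⁴ / 7.106 × 10⁻²⁵ = 9.32 × 10⁻¹⁰ m = 932 pm.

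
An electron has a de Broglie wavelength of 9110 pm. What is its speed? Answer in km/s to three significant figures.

p = h/λ = 6.626 × 10⁻³⁴ / 9.110 × 10⁻⁹ = 7.273 × 10⁻²⁶ kg·m/s.
v = p/m = 7.273 × 10⁻²⁶ / 9.109 × 10⁻³¹ = 7.98 × 10⁴ m/s = 79.8 km/s.

v = 79.8 km/s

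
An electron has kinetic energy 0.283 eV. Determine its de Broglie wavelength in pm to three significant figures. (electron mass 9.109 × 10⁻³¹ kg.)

λ = 2310 pm

KE = 0.283 eV = 4.534 × 10⁻²⁰ J.
p = √(2mKE) = √(2 × 9.109 × 10⁻³¹ × 4.534 × 10⁻²⁰) = 2.874 × 10⁻²⁵ kg·m/s.
λ = h/p = 6.626 × 10⁻³⁴ / 2.874 × 10⁻²⁵ = 2.31 × 10⁻⁹ m = 2310 pm.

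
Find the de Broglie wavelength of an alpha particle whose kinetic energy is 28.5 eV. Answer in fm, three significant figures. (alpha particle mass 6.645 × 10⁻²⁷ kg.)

λ = 2690 fm

KE = 28.5 eV = 4.566 × 10⁻¹⁸ J.
p = √(2mKE) = √(2 × 6.645 × 10⁻²⁷ × 4.566 × 10⁻¹⁸) = 2.463 × 10⁻²² kg·m/s.
λ = h/p = 6.626 × 10⁻³⁴ / 2.463 × 10⁻²² = 2.69 × 10⁻¹² m = 2690 fm.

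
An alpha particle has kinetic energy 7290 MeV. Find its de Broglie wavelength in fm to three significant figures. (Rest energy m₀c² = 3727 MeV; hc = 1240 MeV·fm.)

Total energy E = KE + m₀c² = 7290 + 3727 = 11017 MeV.
(pc)² = E² − (m₀c²)² = (11017)² − (3727)² = 1.075 × 10⁸ MeV², so pc = 1.037 × 10⁴ MeV.
λ = hc/(pc) = 1240 MeV·fm / 1.037 × 10⁴ MeV = 0.120 fm.

λ = 0.120 fm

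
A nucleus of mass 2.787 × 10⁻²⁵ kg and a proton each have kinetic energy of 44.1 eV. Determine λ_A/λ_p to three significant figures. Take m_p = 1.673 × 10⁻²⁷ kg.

At fixed KE, p = √(2mKE) so λ = h/p ∝ 1/√m.
λ_A/λ_p = √(m_p/m_A) = √(1.673 × 10⁻²⁷/2.787 × 10⁻²⁵) = √(6.003 × 10⁻³) = 0.0775.

λ_A/λ_p = 0.0775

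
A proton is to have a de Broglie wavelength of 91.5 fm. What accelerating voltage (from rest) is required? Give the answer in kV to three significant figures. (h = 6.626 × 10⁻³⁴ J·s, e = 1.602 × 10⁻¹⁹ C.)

V = 97.8 kV

p = h/λ = 6.626 × 10⁻³⁴ / 9.150 × 10⁻¹⁴ = 7.242 × 10⁻²¹ kg·m/s.
KE = p²/(2m) = 1.567 × 10⁻¹⁴ J.
V = KE/e = 1.567 × 10⁻¹⁴ / (1.602 × 10⁻¹⁹) = 97.8 kV.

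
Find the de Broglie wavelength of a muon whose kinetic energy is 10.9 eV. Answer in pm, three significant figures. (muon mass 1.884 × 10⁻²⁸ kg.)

λ = 25.8 pm

KE = 10.9 eV = 1.746 × 10⁻¹⁸ J.
p = √(2mKE) = √(2 × 1.884 × 10⁻²⁸ × 1.746 × 10⁻¹⁸) = 2.565 × 10⁻²³ kg·m/s.
λ = h/p = 6.626 × 10⁻³⁴ / 2.565 × 10⁻²³ = 2.58 × 10⁻¹¹ m = 25.8 pm.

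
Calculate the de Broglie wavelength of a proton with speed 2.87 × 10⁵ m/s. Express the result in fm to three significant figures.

λ = 1380 fm

p = mv = 1.673 × 10⁻²⁷ × 2.87 × 10⁵ = 4.802 × 10⁻²² kg·m/s.
λ = h/p = 6.626 × 10⁻³⁴ / 4.802 × 10⁻²² = 1.38 × 10⁻¹² m = 1380 fm.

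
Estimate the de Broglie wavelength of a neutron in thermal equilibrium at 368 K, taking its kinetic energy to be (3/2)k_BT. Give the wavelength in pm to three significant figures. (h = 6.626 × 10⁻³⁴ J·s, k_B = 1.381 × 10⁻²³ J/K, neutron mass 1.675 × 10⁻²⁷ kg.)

λ = 131 pm

KE = (3/2)k_BT = 1.5 × 1.381 × 10⁻²³ × 368 = 7.623 × 10⁻²¹ J.
p = √(2mKE) = √(2 × 1.675 × 10⁻²⁷ × 7.623 × 10⁻²¹) = 5.053 × 10⁻²⁴ kg·m/s.
λ = h/p = 1.31 × 10⁻¹⁰ m = 131 pm.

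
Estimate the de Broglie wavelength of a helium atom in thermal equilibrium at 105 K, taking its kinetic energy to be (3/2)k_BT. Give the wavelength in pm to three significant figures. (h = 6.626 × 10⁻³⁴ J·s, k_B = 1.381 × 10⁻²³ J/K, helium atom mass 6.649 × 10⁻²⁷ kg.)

KE = (3/2)k_BT = 1.5 × 1.381 × 10⁻²³ × 105 = 2.175 × 10⁻²¹ J.
p = √(2mKE) = √(2 × 6.649 × 10⁻²⁷ × 2.175 × 10⁻²¹) = 5.378 × 10⁻²⁴ kg·m/s.
λ = h/p = 1.23 × 10⁻¹⁰ m = 123 pm.

λ = 123 pm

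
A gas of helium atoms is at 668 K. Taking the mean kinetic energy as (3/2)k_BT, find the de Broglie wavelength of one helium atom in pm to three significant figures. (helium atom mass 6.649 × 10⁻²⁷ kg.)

λ = 48.8 pm

KE = (3/2)k_BT = 1.5 × 1.381 × 10⁻²³ × 668 = 1.384 × 10⁻²⁰ J.
p = √(2mKE) = √(2 × 6.649 × 10⁻²⁷ × 1.384 × 10⁻²⁰) = 1.357 × 10⁻²³ kg·m/s.
λ = h/p = 4.88 × 10⁻¹¹ m = 48.8 pm.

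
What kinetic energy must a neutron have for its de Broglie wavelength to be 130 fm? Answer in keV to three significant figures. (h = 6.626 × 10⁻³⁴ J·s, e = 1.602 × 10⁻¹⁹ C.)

KE = 48.4 keV

p = h/λ = 6.626 × 10⁻³⁴ / 1.300 × 10⁻¹³ = 5.097 × 10⁻²¹ kg·m/s.
KE = p²/(2m) = (5.097 × 10⁻²¹)² / (2 × 1.675 × 10⁻²⁷) = 7.755 × 10⁻¹⁵ J = 48.4 keV.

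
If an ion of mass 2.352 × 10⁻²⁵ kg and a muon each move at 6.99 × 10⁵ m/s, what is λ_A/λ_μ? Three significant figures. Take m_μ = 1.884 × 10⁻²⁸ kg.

λ_A/λ_μ = 8.01 × 10⁻⁴

At fixed v, p = mv so λ = h/(mv) ∝ 1/m.
λ_A/λ_μ = m_μ/m_A = 1.884 × 10⁻²⁸/2.352 × 10⁻²⁵ = 8.01 × 10⁻⁴.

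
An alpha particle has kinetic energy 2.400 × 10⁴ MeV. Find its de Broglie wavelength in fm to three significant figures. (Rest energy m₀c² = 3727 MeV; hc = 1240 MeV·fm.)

Total energy E = KE + m₀c² = 2.400 × 10⁴ + 3727 = 27727 MeV.
(pc)² = E² − (m₀c²)² = (27727)² − (3727)² = 7.549 × 10⁸ MeV², so pc = 2.748 × 10⁴ MeV.
λ = hc/(pc) = 1240 MeV·fm / 2.748 × 10⁴ MeV = 0.0451 fm.

λ = 0.0451 fm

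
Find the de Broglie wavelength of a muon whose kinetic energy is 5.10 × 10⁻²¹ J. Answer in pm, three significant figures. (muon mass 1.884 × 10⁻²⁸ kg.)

p = √(2mKE) = √(2 × 1.884 × 10⁻²⁸ × 5.100 × 10⁻²¹) = 1.386 × 10⁻²⁴ kg·m/s.
λ = h/p = 6.626 × 10⁻³⁴ / 1.386 × 10⁻²⁴ = 4.78 × 10⁻¹⁰ m = 478 pm.

λ = 478 pm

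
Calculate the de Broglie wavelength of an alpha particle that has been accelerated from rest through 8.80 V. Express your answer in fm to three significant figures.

λ = 3420 fm

KE = 2eV = 2 × 1.602 × 10⁻¹⁹ × 8.800 = 2.820 × 10⁻¹⁸ J.
p = √(2mKE) = √(2 × 6.645 × 10⁻²⁷ × 2.820 × 10⁻¹⁸) = 1.936 × 10⁻²² kg·m/s.
λ = h/p = 6.626 × 10⁻³⁴ / 1.936 × 10⁻²² = 3.42 × 10⁻¹² m = 3420 fm.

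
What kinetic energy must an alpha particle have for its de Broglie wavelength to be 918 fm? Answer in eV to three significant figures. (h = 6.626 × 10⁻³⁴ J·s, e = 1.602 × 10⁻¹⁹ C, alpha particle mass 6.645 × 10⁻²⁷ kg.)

KE = 245 eV

p = h/λ = 6.626 × 10⁻³⁴ / 9.180 × 10⁻¹³ = 7.218 × 10⁻²² kg·m/s.
KE = p²/(2m) = (7.218 × 10⁻²²)² / (2 × 6.645 × 10⁻²⁷) = 3.920 × 10⁻¹⁷ J = 245 eV.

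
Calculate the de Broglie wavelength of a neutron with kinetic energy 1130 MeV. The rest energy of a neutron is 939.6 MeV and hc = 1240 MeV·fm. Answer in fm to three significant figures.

Total energy E = KE + m₀c² = 1130 + 939.6 = 2069.6 MeV.
(pc)² = E² − (m₀c²)² = (2069.6)² − (939.6)² = 3.400 × 10⁶ MeV², so pc = 1844 MeV.
λ = hc/(pc) = 1240 MeV·fm / 1844 MeV = 0.672 fm.

λ = 0.672 fm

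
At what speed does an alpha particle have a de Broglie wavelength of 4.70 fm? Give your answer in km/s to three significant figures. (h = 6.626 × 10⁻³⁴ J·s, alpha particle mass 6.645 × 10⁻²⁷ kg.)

p = h/λ = 6.626 × 10⁻³⁴ / 4.700 × 10⁻¹⁵ = 1.410 × 10⁻¹⁹ kg·m/s.
v = p/m = 1.410 × 10⁻¹⁹ / 6.645 × 10⁻²⁷ = 2.12 × 10⁷ m/s = 2.12 × 10⁴ km/s.

v = 2.12 × 10⁴ km/s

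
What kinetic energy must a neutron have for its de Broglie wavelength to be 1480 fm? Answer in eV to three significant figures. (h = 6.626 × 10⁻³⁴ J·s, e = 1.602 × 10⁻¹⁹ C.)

p = h/λ = 6.626 × 10⁻³⁴ / 1.480 × 10⁻¹² = 4.477 × 10⁻²² kg·m/s.
KE = p²/(2m) = (4.477 × 10⁻²²)² / (2 × 1.675 × 10⁻²⁷) = 5.983 × 10⁻¹⁷ J = 373 eV.

KE = 373 eV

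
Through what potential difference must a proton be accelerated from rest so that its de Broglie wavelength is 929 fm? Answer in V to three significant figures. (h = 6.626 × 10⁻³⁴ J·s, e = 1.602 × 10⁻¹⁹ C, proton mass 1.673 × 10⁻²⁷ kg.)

V = 949 V

p = h/λ = 6.626 × 10⁻³⁴ / 9.290 × 10⁻¹³ = 7.132 × 10⁻²² kg·m/s.
KE = p²/(2m) = 1.520 × 10⁻¹⁶ J.
V = KE/e = 1.520 × 10⁻¹⁶ / (1.602 × 10⁻¹⁹) = 949 V.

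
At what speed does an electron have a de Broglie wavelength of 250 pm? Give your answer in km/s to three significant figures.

v = 2910 km/s

p = h/λ = 6.626 × 10⁻³⁴ / 2.500 × 10⁻¹⁰ = 2.650 × 10⁻²⁴ kg·m/s.
v = p/m = 2.650 × 10⁻²⁴ / 9.109 × 10⁻³¹ = 2.91 × 10⁶ m/s = 2910 km/s.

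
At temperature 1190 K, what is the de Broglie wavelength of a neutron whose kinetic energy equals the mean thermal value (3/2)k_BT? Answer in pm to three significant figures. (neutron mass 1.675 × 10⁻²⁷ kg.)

λ = 72.9 pm

KE = (3/2)k_BT = 1.5 × 1.381 × 10⁻²³ × 1190 = 2.465 × 10⁻²⁰ J.
p = √(2mKE) = √(2 × 1.675 × 10⁻²⁷ × 2.465 × 10⁻²⁰) = 9.087 × 10⁻²⁴ kg·m/s.
λ = h/p = 7.29 × 10⁻¹¹ m = 72.9 pm.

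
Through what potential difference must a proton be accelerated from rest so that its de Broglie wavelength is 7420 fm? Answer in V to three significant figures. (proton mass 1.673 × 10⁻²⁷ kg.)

V = 14.9 V

p = h/λ = 6.626 × 10⁻³⁴ / 7.420 × 10⁻¹² = 8.930 × 10⁻²³ kg·m/s.
KE = p²/(2m) = 2.383 × 10⁻¹⁸ J.
V = KE/e = 2.383 × 10⁻¹⁸ / (1.602 × 10⁻¹⁹) = 14.9 V.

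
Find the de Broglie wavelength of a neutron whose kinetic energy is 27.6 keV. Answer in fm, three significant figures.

KE = 27.6 keV = 4.422 × 10⁻¹⁵ J.
p = √(2mKE) = √(2 × 1.675 × 10⁻²⁷ × 4.422 × 10⁻¹⁵) = 3.849 × 10⁻²¹ kg·m/s.
λ = h/p = 6.626 × 10⁻³⁴ / 3.849 × 10⁻²¹ = 1.72 × 10⁻¹³ m = 172 fm.

λ = 172 fm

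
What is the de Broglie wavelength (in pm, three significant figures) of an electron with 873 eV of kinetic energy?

KE = 873 eV = 1.399 × 10⁻¹⁶ J.
p = √(2mKE) = √(2 × 9.109 × 10⁻³¹ × 1.399 × 10⁻¹⁶) = 1.596 × 10⁻²³ kg·m/s.
λ = h/p = 6.626 × 10⁻³⁴ / 1.596 × 10⁻²³ = 4.15 × 10⁻¹¹ m = 41.5 pm.

λ = 41.5 pm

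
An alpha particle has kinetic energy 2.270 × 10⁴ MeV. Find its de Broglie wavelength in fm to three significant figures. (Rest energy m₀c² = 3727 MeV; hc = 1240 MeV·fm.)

Total energy E = KE + m₀c² = 2.270 × 10⁴ + 3727 = 26427 MeV.
(pc)² = E² − (m₀c²)² = (26427)² − (3727)² = 6.845 × 10⁸ MeV², so pc = 2.616 × 10⁴ MeV.
λ = hc/(pc) = 1240 MeV·fm / 2.616 × 10⁴ MeV = 0.0474 fm.

λ = 0.0474 fm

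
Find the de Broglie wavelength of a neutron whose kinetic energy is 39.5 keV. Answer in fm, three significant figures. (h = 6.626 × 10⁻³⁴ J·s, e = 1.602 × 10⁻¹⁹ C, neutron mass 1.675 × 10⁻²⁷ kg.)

KE = 39.5 keV = 6.328 × 10⁻¹⁵ J.
p = √(2mKE) = √(2 × 1.675 × 10⁻²⁷ × 6.328 × 10⁻¹⁵) = 4.604 × 10⁻²¹ kg·m/s.
λ = h/p = 6.626 × 10⁻³⁴ / 4.604 × 10⁻²¹ = 1.44 × 10⁻¹³ m = 144 fm.

λ = 144 fm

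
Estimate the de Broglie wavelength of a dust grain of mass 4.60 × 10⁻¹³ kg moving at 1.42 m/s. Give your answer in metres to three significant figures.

p = mv = 4.60 × 10⁻¹³ × 1.42 = 6.532 × 10⁻¹³ kg·m/s.
λ = h/p = 6.626 × 10⁻³⁴ / 6.532 × 10⁻¹³ = 1.01 × 10⁻²¹ m.

λ = 1.01 × 10⁻²¹ m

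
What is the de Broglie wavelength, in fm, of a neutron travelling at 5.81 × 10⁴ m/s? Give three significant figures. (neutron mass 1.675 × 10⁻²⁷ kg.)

p = mv = 1.675 × 10⁻²⁷ × 5.81 × 10⁴ = 9.732 × 10⁻²³ kg·m/s.
λ = h/p = 6.626 × 10⁻³⁴ / 9.732 × 10⁻²³ = 6.81 × 10⁻¹² m = 6810 fm.

λ = 6810 fm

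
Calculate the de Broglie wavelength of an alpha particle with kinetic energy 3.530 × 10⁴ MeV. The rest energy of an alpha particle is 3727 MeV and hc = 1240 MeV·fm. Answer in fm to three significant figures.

Total energy E = KE + m₀c² = 3.530 × 10⁴ + 3727 = 39027 MeV.
(pc)² = E² − (m₀c²)² = (39027)² − (3727)² = 1.509 × 10⁹ MeV², so pc = 3.885 × 10⁴ MeV.
λ = hc/(pc) = 1240 MeV·fm / 3.885 × 10⁴ MeV = 0.0319 fm.

λ = 0.0319 fm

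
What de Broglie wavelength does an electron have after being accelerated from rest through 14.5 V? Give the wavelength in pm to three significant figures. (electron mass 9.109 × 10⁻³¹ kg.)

λ = 322 pm

KE = eV = 1.602 × 10⁻¹⁹ × 14.50 = 2.323 × 10⁻¹⁸ J.
p = √(2mKE) = √(2 × 9.109 × 10⁻³¹ × 2.323 × 10⁻¹⁸) = 2.057 × 10⁻²⁴ kg·m/s.
λ = h/p = 6.626 × 10⁻³⁴ / 2.057 × 10⁻²⁴ = 3.22 × 10⁻¹⁰ m = 322 pm.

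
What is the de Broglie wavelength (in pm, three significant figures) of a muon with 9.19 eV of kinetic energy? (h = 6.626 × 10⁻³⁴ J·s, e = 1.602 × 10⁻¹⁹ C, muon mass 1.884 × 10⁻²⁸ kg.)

λ = 28.1 pm

KE = 9.19 eV = 1.472 × 10⁻¹⁸ J.
p = √(2mKE) = √(2 × 1.884 × 10⁻²⁸ × 1.472 × 10⁻¹⁸) = 2.355 × 10⁻²³ kg·m/s.
λ = h/p = 6.626 × 10⁻³⁴ / 2.355 × 10⁻²³ = 2.81 × 10⁻¹¹ m = 28.1 pm.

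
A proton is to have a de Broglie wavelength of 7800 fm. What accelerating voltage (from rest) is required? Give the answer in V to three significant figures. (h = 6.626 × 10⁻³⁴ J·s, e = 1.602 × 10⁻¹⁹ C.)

p = h/λ = 6.626 × 10⁻³⁴ / 7.800 × 10⁻¹² = 8.495 × 10⁻²³ kg·m/s.
KE = p²/(2m) = 2.157 × 10⁻¹⁸ J.
V = KE/e = 2.157 × 10⁻¹⁸ / (1.602 × 10⁻¹⁹) = 13.5 V.

V = 13.5 V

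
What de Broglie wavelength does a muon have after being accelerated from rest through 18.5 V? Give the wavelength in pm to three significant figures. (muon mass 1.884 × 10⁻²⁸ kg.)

KE = eV = 1.602 × 10⁻¹⁹ × 18.50 = 2.964 × 10⁻¹⁸ J.
p = √(2mKE) = √(2 × 1.884 × 10⁻²⁸ × 2.964 × 10⁻¹⁸) = 3.342 × 10⁻²³ kg·m/s.
λ = h/p = 6.626 × 10⁻³⁴ / 3.342 × 10⁻²³ = 1.98 × 10⁻¹¹ m = 19.8 pm.

λ = 19.8 pm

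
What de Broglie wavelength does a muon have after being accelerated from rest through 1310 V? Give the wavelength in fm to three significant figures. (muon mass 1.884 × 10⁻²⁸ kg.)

λ = 2360 fm

KE = eV = 1.602 × 10⁻¹⁹ × 1310 = 2.099 × 10⁻¹⁶ J.
p = √(2mKE) = √(2 × 1.884 × 10⁻²⁸ × 2.099 × 10⁻¹⁶) = 2.812 × 10⁻²² kg·m/s.
λ = h/p = 6.626 × 10⁻³⁴ / 2.812 × 10⁻²² = 2.36 × 10⁻¹² m = 2360 fm.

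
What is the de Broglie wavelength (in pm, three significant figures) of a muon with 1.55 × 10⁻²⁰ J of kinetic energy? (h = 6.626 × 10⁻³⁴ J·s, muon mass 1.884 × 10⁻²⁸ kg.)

p = √(2mKE) = √(2 × 1.884 × 10⁻²⁸ × 1.550 × 10⁻²⁰) = 2.417 × 10⁻²⁴ kg·m/s.
λ = h/p = 6.626 × 10⁻³⁴ / 2.417 × 10⁻²⁴ = 2.74 × 10⁻¹⁰ m = 274 pm.

λ = 274 pm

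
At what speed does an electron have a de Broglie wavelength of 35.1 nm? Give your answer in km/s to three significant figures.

v = 20.7 km/s

p = h/λ = 6.626 × 10⁻³⁴ / 3.510 × 10⁻⁸ = 1.888 × 10⁻²⁶ kg·m/s.
v = p/m = 1.888 × 10⁻²⁶ / 9.109 × 10⁻³¹ = 2.07 × 10⁴ m/s = 20.7 km/s.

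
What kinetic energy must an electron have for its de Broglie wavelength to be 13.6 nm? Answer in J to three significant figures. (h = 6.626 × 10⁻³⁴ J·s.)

KE = 1.30 × 10⁻²¹ J

p = h/λ = 6.626 × 10⁻³⁴ / 1.360 × 10⁻⁸ = 4.872 × 10⁻²⁶ kg·m/s.
KE = p²/(2m) = (4.872 × 10⁻²⁶)² / (2 × 9.109 × 10⁻³¹) = 1.303 × 10⁻²¹ J = 1.30 × 10⁻²¹ J.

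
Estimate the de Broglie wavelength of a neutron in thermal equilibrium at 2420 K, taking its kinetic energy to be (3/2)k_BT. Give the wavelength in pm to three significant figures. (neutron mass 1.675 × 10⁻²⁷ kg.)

KE = (3/2)k_BT = 1.5 × 1.381 × 10⁻²³ × 2420 = 5.013 × 10⁻²⁰ J.
p = √(2mKE) = √(2 × 1.675 × 10⁻²⁷ × 5.013 × 10⁻²⁰) = 1.296 × 10⁻²³ kg·m/s.
λ = h/p = 5.11 × 10⁻¹¹ m = 51.1 pm.

λ = 51.1 pm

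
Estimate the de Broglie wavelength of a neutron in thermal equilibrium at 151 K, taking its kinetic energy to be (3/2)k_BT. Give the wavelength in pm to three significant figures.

KE = (3/2)k_BT = 1.5 × 1.381 × 10⁻²³ × 151 = 3.128 × 10⁻²¹ J.
p = √(2mKE) = √(2 × 1.675 × 10⁻²⁷ × 3.128 × 10⁻²¹) = 3.237 × 10⁻²⁴ kg·m/s.
λ = h/p = 2.05 × 10⁻¹⁰ m = 205 pm.

λ = 205 pm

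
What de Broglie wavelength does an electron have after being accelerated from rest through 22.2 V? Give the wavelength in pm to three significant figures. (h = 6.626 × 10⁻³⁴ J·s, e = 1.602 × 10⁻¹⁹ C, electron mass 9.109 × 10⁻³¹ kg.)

KE = eV = 1.602 × 10⁻¹⁹ × 22.20 = 3.556 × 10⁻¹⁸ J.
p = √(2mKE) = √(2 × 9.109 × 10⁻³¹ × 3.556 × 10⁻¹⁸) = 2.545 × 10⁻²⁴ kg·m/s.
λ = h/p = 6.626 × 10⁻³⁴ / 2.545 × 10⁻²⁴ = 2.60 × 10⁻¹⁰ m = 260 pm.

λ = 260 pm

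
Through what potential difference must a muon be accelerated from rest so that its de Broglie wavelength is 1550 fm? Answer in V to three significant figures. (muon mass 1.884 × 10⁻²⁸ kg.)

V = 3030 V

p = h/λ = 6.626 × 10⁻³⁴ / 1.550 × 10⁻¹² = 4.275 × 10⁻²² kg·m/s.
KE = p²/(2m) = 4.850 × 10⁻¹⁶ J.
V = KE/e = 4.850 × 10⁻¹⁶ / (1.602 × 10⁻¹⁹) = 3030 V.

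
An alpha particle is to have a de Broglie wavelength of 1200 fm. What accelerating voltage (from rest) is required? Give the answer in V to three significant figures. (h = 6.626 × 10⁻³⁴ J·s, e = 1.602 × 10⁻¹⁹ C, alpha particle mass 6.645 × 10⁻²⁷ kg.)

p = h/λ = 6.626 × 10⁻³⁴ / 1.200 × 10⁻¹² = 5.522 × 10⁻²² kg·m/s.
KE = p²/(2m) = 2.294 × 10⁻¹⁷ J.
V = KE/2e = 2.294 × 10⁻¹⁷ / (2 × 1.602 × 10⁻¹⁹) = 71.6 V.

V = 71.6 V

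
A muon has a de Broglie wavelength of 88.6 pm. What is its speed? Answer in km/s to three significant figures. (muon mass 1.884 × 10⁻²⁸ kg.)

v = 39.7 km/s

p = h/λ = 6.626 × 10⁻³⁴ / 8.860 × 10⁻¹¹ = 7.479 × 10⁻²⁴ kg·m/s.
v = p/m = 7.479 × 10⁻²⁴ / 1.884 × 10⁻²⁸ = 3.97 × 10⁴ m/s = 39.7 km/s.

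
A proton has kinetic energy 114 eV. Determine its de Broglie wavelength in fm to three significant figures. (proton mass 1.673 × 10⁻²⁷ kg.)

λ = 2680 fm

KE = 114 eV = 1.826 × 10⁻¹⁷ J.
p = √(2mKE) = √(2 × 1.673 × 10⁻²⁷ × 1.826 × 10⁻¹⁷) = 2.472 × 10⁻²² kg·m/s.
λ = h/p = 6.626 × 10⁻³⁴ / 2.472 × 10⁻²² = 2.68 × 10⁻¹² m = 2680 fm.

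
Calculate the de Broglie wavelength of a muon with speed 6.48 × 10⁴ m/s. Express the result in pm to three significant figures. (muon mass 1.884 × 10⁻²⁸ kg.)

p = mv = 1.884 × 10⁻²⁸ × 6.48 × 10⁴ = 1.221 × 10⁻²³ kg·m/s.
λ = h/p = 6.626 × 10⁻³⁴ / 1.221 × 10⁻²³ = 5.43 × 10⁻¹¹ m = 54.3 pm.

λ = 54.3 pm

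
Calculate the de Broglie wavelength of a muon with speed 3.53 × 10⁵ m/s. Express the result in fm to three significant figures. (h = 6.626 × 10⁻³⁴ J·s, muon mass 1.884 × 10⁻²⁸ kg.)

p = mv = 1.884 × 10⁻²⁸ × 3.53 × 10⁵ = 6.651 × 10⁻²³ kg·m/s.
λ = h/p = 6.626 × 10⁻³⁴ / 6.651 × 10⁻²³ = 9.96 × 10⁻¹² m = 9960 fm.

λ = 9960 fm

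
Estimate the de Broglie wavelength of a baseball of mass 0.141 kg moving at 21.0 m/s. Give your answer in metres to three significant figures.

p = mv = 0.141 × 21.0 = 2.961 kg·m/s.
λ = h/p = 6.626 × 10⁻³⁴ / 2.961 = 2.24 × 10⁻³⁴ m.

λ = 2.24 × 10⁻³⁴ m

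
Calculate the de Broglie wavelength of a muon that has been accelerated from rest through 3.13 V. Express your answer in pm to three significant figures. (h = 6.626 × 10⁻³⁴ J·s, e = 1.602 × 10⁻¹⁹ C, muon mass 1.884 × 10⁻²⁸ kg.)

KE = eV = 1.602 × 10⁻¹⁹ × 3.130 = 5.014 × 10⁻¹⁹ J.
p = √(2mKE) = √(2 × 1.884 × 10⁻²⁸ × 5.014 × 10⁻¹⁹) = 1.375 × 10⁻²³ kg·m/s.
λ = h/p = 6.626 × 10⁻³⁴ / 1.375 × 10⁻²³ = 4.82 × 10⁻¹¹ m = 48.2 pm.

λ = 48.2 pm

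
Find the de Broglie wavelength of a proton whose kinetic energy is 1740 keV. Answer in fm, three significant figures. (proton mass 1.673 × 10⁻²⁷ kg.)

KE = 1740 keV = 2.787 × 10⁻¹³ J.
p = √(2mKE) = √(2 × 1.673 × 10⁻²⁷ × 2.787 × 10⁻¹³) = 3.054 × 10⁻²⁰ kg·m/s.
λ = h/p = 6.626 × 10⁻³⁴ / 3.054 × 10⁻²⁰ = 2.17 × 10⁻¹⁴ m = 21.7 fm.

λ = 21.7 fm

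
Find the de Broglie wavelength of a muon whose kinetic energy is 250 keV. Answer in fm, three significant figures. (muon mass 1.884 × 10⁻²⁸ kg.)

λ = 171 fm

KE = 250 keV = 4.005 × 10⁻¹⁴ J.
p = √(2mKE) = √(2 × 1.884 × 10⁻²⁸ × 4.005 × 10⁻¹⁴) = 3.885 × 10⁻²¹ kg·m/s.
λ = h/p = 6.626 × 10⁻³⁴ / 3.885 × 10⁻²¹ = 1.71 × 10⁻¹³ m = 171 fm.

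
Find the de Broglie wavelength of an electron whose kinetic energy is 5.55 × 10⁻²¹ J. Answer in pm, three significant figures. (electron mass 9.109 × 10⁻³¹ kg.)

p = √(2mKE) = √(2 × 9.109 × 10⁻³¹ × 5.550 × 10⁻²¹) = 1.006 × 10⁻²⁵ kg·m/s.
λ = h/p = 6.626 × 10⁻³⁴ / 1.006 × 10⁻²⁵ = 6.59 × 10⁻⁹ m = 6590 pm.

λ = 6590 pm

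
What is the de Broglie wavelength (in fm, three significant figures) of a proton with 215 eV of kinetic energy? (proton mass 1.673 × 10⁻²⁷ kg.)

KE = 215 eV = 3.444 × 10⁻¹⁷ J.
p = √(2mKE) = √(2 × 1.673 × 10⁻²⁷ × 3.444 × 10⁻¹⁷) = 3.395 × 10⁻²² kg·m/s.
λ = h/p = 6.626 × 10⁻³⁴ / 3.395 × 10⁻²² = 1.95 × 10⁻¹² m = 1950 fm.

λ = 1950 fm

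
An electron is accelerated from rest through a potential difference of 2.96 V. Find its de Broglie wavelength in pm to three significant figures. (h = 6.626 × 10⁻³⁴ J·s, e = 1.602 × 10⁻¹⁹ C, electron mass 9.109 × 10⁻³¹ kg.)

KE = eV = 1.602 × 10⁻¹⁹ × 2.960 = 4.742 × 10⁻¹⁹ J.
p = √(2mKE) = √(2 × 9.109 × 10⁻³¹ × 4.742 × 10⁻¹⁹) = 9.295 × 10⁻²⁵ kg·m/s.
λ = h/p = 6.626 × 10⁻³⁴ / 9.295 × 10⁻²⁵ = 7.13 × 10⁻¹⁰ m = 713 pm.

λ = 713 pm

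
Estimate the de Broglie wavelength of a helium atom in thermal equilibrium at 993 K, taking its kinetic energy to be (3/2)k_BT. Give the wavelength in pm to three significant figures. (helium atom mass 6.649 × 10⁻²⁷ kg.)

λ = 40.1 pm

KE = (3/2)k_BT = 1.5 × 1.381 × 10⁻²³ × 993 = 2.057 × 10⁻²⁰ J.
p = √(2mKE) = √(2 × 6.649 × 10⁻²⁷ × 2.057 × 10⁻²⁰) = 1.654 × 10⁻²³ kg·m/s.
λ = h/p = 4.01 × 10⁻¹¹ m = 40.1 pm.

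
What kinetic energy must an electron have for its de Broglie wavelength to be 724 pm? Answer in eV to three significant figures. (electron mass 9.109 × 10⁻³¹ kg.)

p = h/λ = 6.626 × 10⁻³⁴ / 7.240 × 10⁻¹⁰ = 9.152 × 10⁻²⁵ kg·m/s.
KE = p²/(2m) = (9.152 × 10⁻²⁵)² / (2 × 9.109 × 10⁻³¹) = 4.598 × 10⁻¹⁹ J = 2.87 eV.

KE = 2.87 eV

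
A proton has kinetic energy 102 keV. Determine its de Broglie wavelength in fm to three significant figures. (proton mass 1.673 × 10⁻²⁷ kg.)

λ = 89.6 fm

KE = 102 keV = 1.634 × 10⁻¹⁴ J.
p = √(2mKE) = √(2 × 1.673 × 10⁻²⁷ × 1.634 × 10⁻¹⁴) = 7.394 × 10⁻²¹ kg·m/s.
λ = h/p = 6.626 × 10⁻³⁴ / 7.394 × 10⁻²¹ = 8.96 × 10⁻¹⁴ m = 89.6 fm.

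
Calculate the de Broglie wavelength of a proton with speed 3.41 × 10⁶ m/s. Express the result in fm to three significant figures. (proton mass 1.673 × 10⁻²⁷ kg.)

p = mv = 1.673 × 10⁻²⁷ × 3.41 × 10⁶ = 5.705 × 10⁻²¹ kg·m/s.
λ = h/p = 6.626 × 10⁻³⁴ / 5.705 × 10⁻²¹ = 1.16 × 10⁻¹³ m = 116 fm.

λ = 116 fm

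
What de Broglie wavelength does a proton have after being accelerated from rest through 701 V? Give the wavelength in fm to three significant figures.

KE = eV = 1.602 × 10⁻¹⁹ × 701.0 = 1.123 × 10⁻¹⁶ J.
p = √(2mKE) = √(2 × 1.673 × 10⁻²⁷ × 1.123 × 10⁻¹⁶) = 6.130 × 10⁻²² kg·m/s.
λ = h/p = 6.626 × 10⁻³⁴ / 6.130 × 10⁻²² = 1.08 × 10⁻¹² m = 1080 fm.

λ = 1080 fm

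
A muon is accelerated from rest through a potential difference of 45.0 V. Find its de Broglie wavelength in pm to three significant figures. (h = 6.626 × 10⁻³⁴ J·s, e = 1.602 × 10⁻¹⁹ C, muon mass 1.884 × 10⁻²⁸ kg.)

λ = 12.7 pm

KE = eV = 1.602 × 10⁻¹⁹ × 45.00 = 7.209 × 10⁻¹⁸ J.
p = √(2mKE) = √(2 × 1.884 × 10⁻²⁸ × 7.209 × 10⁻¹⁸) = 5.212 × 10⁻²³ kg·m/s.
λ = h/p = 6.626 × 10⁻³⁴ / 5.212 × 10⁻²³ = 1.27 × 10⁻¹¹ m = 12.7 pm.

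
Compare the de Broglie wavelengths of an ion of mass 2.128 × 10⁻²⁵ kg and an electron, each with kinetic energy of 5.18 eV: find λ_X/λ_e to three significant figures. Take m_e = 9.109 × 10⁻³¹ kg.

λ_X/λ_e = 2.07 × 10⁻³

At fixed KE, p = √(2mKE) so λ = h/p ∝ 1/√m.
λ_X/λ_e = √(m_e/m_X) = √(9.109 × 10⁻³¹/2.128 × 10⁻²⁵) = √(4.281 × 10⁻⁶) = 2.07 × 10⁻³.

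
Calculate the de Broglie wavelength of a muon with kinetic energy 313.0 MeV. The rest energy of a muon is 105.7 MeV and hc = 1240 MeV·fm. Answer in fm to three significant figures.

λ = 3.06 fm

Total energy E = KE + m₀c² = 313.0 + 105.7 = 418.7 MeV.
(pc)² = E² − (m₀c²)² = (418.7)² − (105.7)² = 1.641 × 10⁵ MeV², so pc = 405.1 MeV.
λ = hc/(pc) = 1240 MeV·fm / 405.1 MeV = 3.06 fm.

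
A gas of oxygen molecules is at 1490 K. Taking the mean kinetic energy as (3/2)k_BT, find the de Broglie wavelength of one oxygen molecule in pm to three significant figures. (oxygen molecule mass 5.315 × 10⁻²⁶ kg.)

λ = 11.6 pm

KE = (3/2)k_BT = 1.5 × 1.381 × 10⁻²³ × 1490 = 3.087 × 10⁻²⁰ J.
p = √(2mKE) = √(2 × 5.315 × 10⁻²⁶ × 3.087 × 10⁻²⁰) = 5.728 × 10⁻²³ kg·m/s.
λ = h/p = 1.16 × 10⁻¹¹ m = 11.6 pm.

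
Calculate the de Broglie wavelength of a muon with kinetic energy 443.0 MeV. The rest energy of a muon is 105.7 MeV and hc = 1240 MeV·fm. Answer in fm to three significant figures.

Total energy E = KE + m₀c² = 443.0 + 105.7 = 548.7 MeV.
(pc)² = E² − (m₀c²)² = (548.7)² − (105.7)² = 2.899 × 10⁵ MeV², so pc = 538.4 MeV.
λ = hc/(pc) = 1240 MeV·fm / 538.4 MeV = 2.30 fm.

λ = 2.30 fm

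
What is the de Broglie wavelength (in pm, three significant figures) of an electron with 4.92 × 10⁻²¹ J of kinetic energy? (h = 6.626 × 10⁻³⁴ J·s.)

p = √(2mKE) = √(2 × 9.109 × 10⁻³¹ × 4.920 × 10⁻²¹) = 9.467 × 10⁻²⁶ kg·m/s.
λ = h/p = 6.626 × 10⁻³⁴ / 9.467 × 10⁻²⁶ = 7.00 × 10⁻⁹ m = 7000 pm.

λ = 7000 pm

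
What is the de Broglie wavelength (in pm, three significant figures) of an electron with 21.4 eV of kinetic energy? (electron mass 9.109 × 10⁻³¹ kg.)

λ = 265 pm

KE = 21.4 eV = 3.428 × 10⁻¹⁸ J.
p = √(2mKE) = √(2 × 9.109 × 10⁻³¹ × 3.428 × 10⁻¹⁸) = 2.499 × 10⁻²⁴ kg·m/s.
λ = h/p = 6.626 × 10⁻³⁴ / 2.499 × 10⁻²⁴ = 2.65 × 10⁻¹⁰ m = 265 pm.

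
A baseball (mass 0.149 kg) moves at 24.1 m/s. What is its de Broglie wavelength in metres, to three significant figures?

p = mv = 0.149 × 24.1 = 3.591 kg·m/s.
λ = h/p = 6.626 × 10⁻³⁴ / 3.591 = 1.85 × 10⁻³⁴ m.

λ = 1.85 × 10⁻³⁴ m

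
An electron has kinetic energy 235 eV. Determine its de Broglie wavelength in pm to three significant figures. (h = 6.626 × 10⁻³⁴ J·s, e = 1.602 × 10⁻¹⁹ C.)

λ = 80.0 pm

KE = 235 eV = 3.765 × 10⁻¹⁷ J.
p = √(2mKE) = √(2 × 9.109 × 10⁻³¹ × 3.765 × 10⁻¹⁷) = 8.282 × 10⁻²⁴ kg·m/s.
λ = h/p = 6.626 × 10⁻³⁴ / 8.282 × 10⁻²⁴ = 8.00 × 10⁻¹¹ m = 80.0 pm.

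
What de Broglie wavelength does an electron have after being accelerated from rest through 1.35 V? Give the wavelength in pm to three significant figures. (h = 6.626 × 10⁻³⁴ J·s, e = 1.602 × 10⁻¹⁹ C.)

λ = 1060 pm

KE = eV = 1.602 × 10⁻¹⁹ × 1.350 = 2.163 × 10⁻¹⁹ J.
p = √(2mKE) = √(2 × 9.109 × 10⁻³¹ × 2.163 × 10⁻¹⁹) = 6.277 × 10⁻²⁵ kg·m/s.
λ = h/p = 6.626 × 10⁻³⁴ / 6.277 × 10⁻²⁵ = 1.06 × 10⁻⁹ m = 1060 pm.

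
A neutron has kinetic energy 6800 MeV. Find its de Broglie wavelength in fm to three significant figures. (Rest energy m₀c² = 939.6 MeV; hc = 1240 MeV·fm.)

λ = 0.161 fm

Total energy E = KE + m₀c² = 6800 + 939.6 = 7739.6 MeV.
(pc)² = E² − (m₀c²)² = (7739.6)² − (939.6)² = 5.902 × 10⁷ MeV², so pc = 7682 MeV.
λ = hc/(pc) = 1240 MeV·fm / 7682 MeV = 0.161 fm.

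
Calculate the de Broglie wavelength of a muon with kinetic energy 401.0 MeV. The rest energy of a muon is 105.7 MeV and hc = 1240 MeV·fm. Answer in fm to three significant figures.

λ = 2.50 fm

Total energy E = KE + m₀c² = 401.0 + 105.7 = 506.7 MeV.
(pc)² = E² − (m₀c²)² = (506.7)² − (105.7)² = 2.456 × 10⁵ MeV², so pc = 495.6 MeV.
λ = hc/(pc) = 1240 MeV·fm / 495.6 MeV = 2.50 fm.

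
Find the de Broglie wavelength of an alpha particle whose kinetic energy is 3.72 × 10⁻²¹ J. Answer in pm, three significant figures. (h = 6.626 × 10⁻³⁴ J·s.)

p = √(2mKE) = √(2 × 6.645 × 10⁻²⁷ × 3.720 × 10⁻²¹) = 7.031 × 10⁻²⁴ kg·m/s.
λ = h/p = 6.626 × 10⁻³⁴ / 7.031 × 10⁻²⁴ = 9.42 × 10⁻¹¹ m = 94.2 pm.

λ = 94.2 pm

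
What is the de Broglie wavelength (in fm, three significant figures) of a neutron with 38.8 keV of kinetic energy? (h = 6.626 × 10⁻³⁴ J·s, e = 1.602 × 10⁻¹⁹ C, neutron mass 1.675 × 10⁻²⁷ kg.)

KE = 38.8 keV = 6.216 × 10⁻¹⁵ J.
p = √(2mKE) = √(2 × 1.675 × 10⁻²⁷ × 6.216 × 10⁻¹⁵) = 4.563 × 10⁻²¹ kg·m/s.
λ = h/p = 6.626 × 10⁻³⁴ / 4.563 × 10⁻²¹ = 1.45 × 10⁻¹³ m = 145 fm.

λ = 145 fm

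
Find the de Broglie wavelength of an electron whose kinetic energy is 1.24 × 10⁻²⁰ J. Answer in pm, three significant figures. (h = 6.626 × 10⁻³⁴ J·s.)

λ = 4410 pm

p = √(2mKE) = √(2 × 9.109 × 10⁻³¹ × 1.240 × 10⁻²⁰) = 1.503 × 10⁻²⁵ kg·m/s.
λ = h/p = 6.626 × 10⁻³⁴ / 1.503 × 10⁻²⁵ = 4.41 × 10⁻⁹ m = 4410 pm.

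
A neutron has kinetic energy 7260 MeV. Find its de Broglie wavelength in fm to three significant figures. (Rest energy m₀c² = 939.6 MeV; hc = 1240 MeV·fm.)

Total energy E = KE + m₀c² = 7260 + 939.6 = 8199.6 MeV.
(pc)² = E² − (m₀c²)² = (8199.6)² − (939.6)² = 6.635 × 10⁷ MeV², so pc = 8146 MeV.
λ = hc/(pc) = 1240 MeV·fm / 8146 MeV = 0.152 fm.

λ = 0.152 fm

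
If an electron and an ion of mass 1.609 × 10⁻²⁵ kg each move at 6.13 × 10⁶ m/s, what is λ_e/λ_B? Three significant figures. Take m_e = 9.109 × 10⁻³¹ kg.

λ_e/λ_B = 1.77 × 10⁵

At fixed v, p = mv so λ = h/(mv) ∝ 1/m.
λ_e/λ_B = m_B/m_e = 1.609 × 10⁻²⁵/9.109 × 10⁻³¹ = 1.77 × 10⁵.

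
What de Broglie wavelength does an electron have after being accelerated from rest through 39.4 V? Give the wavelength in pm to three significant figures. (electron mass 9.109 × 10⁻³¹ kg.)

λ = 195 pm

KE = eV = 1.602 × 10⁻¹⁹ × 39.40 = 6.312 × 10⁻¹⁸ J.
p = √(2mKE) = √(2 × 9.109 × 10⁻³¹ × 6.312 × 10⁻¹⁸) = 3.391 × 10⁻²⁴ kg·m/s.
λ = h/p = 6.626 × 10⁻³⁴ / 3.391 × 10⁻²⁴ = 1.95 × 10⁻¹⁰ m = 195 pm.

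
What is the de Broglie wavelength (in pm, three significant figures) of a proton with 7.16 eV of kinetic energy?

KE = 7.16 eV = 1.147 × 10⁻¹⁸ J.
p = √(2mKE) = √(2 × 1.673 × 10⁻²⁷ × 1.147 × 10⁻¹⁸) = 6.195 × 10⁻²³ kg·m/s.
λ = h/p = 6.626 × 10⁻³⁴ / 6.195 × 10⁻²³ = 1.07 × 10⁻¹¹ m = 10.7 pm.

λ = 10.7 pm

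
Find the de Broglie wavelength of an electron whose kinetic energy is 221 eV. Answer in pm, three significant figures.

KE = 221 eV = 3.540 × 10⁻¹⁷ J.
p = √(2mKE) = √(2 × 9.109 × 10⁻³¹ × 3.540 × 10⁻¹⁷) = 8.031 × 10⁻²⁴ kg·m/s.
λ = h/p = 6.626 × 10⁻³⁴ / 8.031 × 10⁻²⁴ = 8.25 × 10⁻¹¹ m = 82.5 pm.

λ = 82.5 pm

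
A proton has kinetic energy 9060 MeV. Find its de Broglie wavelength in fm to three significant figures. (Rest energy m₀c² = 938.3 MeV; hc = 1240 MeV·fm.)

Total energy E = KE + m₀c² = 9060 + 938.3 = 9998.3 MeV.
(pc)² = E² − (m₀c²)² = (9998.3)² − (938.3)² = 9.909 × 10⁷ MeV², so pc = 9954 MeV.
λ = hc/(pc) = 1240 MeV·fm / 9954 MeV = 0.125 fm.

λ = 0.125 fm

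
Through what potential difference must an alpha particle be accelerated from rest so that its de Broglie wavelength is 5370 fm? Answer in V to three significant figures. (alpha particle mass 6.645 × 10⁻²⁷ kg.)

V = 3.58 V

p = h/λ = 6.626 × 10⁻³⁴ / 5.370 × 10⁻¹² = 1.234 × 10⁻²² kg·m/s.
KE = p²/(2m) = 1.146 × 10⁻¹⁸ J.
V = KE/2e = 1.146 × 10⁻¹⁸ / (2 × 1.602 × 10⁻¹⁹) = 3.58 V.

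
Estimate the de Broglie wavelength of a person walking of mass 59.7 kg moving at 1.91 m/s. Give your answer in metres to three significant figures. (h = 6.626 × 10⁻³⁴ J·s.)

p = mv = 59.7 × 1.91 = 1.140 × 10² kg·m/s.
λ = h/p = 6.626 × 10⁻³⁴ / 1.140 × 10² = 5.81 × 10⁻³⁶ m.

λ = 5.81 × 10⁻³⁶ m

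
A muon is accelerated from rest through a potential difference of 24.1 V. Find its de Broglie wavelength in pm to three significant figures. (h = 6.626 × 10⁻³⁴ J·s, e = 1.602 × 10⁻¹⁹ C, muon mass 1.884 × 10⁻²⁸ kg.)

KE = eV = 1.602 × 10⁻¹⁹ × 24.10 = 3.861 × 10⁻¹⁸ J.
p = √(2mKE) = √(2 × 1.884 × 10⁻²⁸ × 3.861 × 10⁻¹⁸) = 3.814 × 10⁻²³ kg·m/s.
λ = h/p = 6.626 × 10⁻³⁴ / 3.814 × 10⁻²³ = 1.74 × 10⁻¹¹ m = 17.4 pm.

λ = 17.4 pm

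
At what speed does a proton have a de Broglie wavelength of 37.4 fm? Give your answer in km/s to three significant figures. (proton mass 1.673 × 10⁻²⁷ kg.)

v = 1.06 × 10⁴ km/s

p = h/λ = 6.626 × 10⁻³⁴ / 3.740 × 10⁻¹⁴ = 1.772 × 10⁻²⁰ kg·m/s.
v = p/m = 1.772 × 10⁻²⁰ / 1.673 × 10⁻²⁷ = 1.06 × 10⁷ m/s = 1.06 × 10⁴ km/s.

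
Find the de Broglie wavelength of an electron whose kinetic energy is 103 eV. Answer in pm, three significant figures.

λ = 121 pm

KE = 103 eV = 1.650 × 10⁻¹⁷ J.
p = √(2mKE) = √(2 × 9.109 × 10⁻³¹ × 1.650 × 10⁻¹⁷) = 5.483 × 10⁻²⁴ kg·m/s.
λ = h/p = 6.626 × 10⁻³⁴ / 5.483 × 10⁻²⁴ = 1.21 × 10⁻¹⁰ m = 121 pm.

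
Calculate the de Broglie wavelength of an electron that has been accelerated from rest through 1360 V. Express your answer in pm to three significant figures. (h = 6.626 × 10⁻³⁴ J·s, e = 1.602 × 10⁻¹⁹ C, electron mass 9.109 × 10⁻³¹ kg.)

λ = 33.3 pm

KE = eV = 1.602 × 10⁻¹⁹ × 1360 = 2.179 × 10⁻¹⁶ J.
p = √(2mKE) = √(2 × 9.109 × 10⁻³¹ × 2.179 × 10⁻¹⁶) = 1.992 × 10⁻²³ kg·m/s.
λ = h/p = 6.626 × 10⁻³⁴ / 1.992 × 10⁻²³ = 3.33 × 10⁻¹¹ m = 33.3 pm.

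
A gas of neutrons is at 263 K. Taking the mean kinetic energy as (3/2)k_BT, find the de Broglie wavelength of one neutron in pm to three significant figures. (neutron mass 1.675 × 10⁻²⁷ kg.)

KE = (3/2)k_BT = 1.5 × 1.381 × 10⁻²³ × 263 = 5.448 × 10⁻²¹ J.
p = √(2mKE) = √(2 × 1.675 × 10⁻²⁷ × 5.448 × 10⁻²¹) = 4.272 × 10⁻²⁴ kg·m/s.
λ = h/p = 1.55 × 10⁻¹⁰ m = 155 pm.

λ = 155 pm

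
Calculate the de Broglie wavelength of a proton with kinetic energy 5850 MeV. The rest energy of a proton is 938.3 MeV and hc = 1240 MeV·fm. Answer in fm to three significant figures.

Total energy E = KE + m₀c² = 5850 + 938.3 = 6788.3 MeV.
(pc)² = E² − (m₀c²)² = (6788.3)² − (938.3)² = 4.520 × 10⁷ MeV², so pc = 6723 MeV.
λ = hc/(pc) = 1240 MeV·fm / 6723 MeV = 0.184 fm.

λ = 0.184 fm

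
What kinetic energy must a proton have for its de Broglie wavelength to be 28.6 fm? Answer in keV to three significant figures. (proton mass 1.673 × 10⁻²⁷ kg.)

p = h/λ = 6.626 × 10⁻³⁴ / 2.860 × 10⁻¹⁴ = 2.317 × 10⁻²⁰ kg·m/s.
KE = p²/(2m) = (2.317 × 10⁻²⁰)² / (2 × 1.673 × 10⁻²⁷) = 1.604 × 10⁻¹³ J = 1000 keV.

KE = 1000 keV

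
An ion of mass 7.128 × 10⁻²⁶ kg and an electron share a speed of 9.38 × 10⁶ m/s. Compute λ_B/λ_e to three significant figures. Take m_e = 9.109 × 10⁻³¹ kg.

λ_B/λ_e = 1.28 × 10⁻⁵

At fixed v, p = mv so λ = h/(mv) ∝ 1/m.
λ_B/λ_e = m_e/m_B = 9.109 × 10⁻³¹/7.128 × 10⁻²⁶ = 1.28 × 10⁻⁵.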